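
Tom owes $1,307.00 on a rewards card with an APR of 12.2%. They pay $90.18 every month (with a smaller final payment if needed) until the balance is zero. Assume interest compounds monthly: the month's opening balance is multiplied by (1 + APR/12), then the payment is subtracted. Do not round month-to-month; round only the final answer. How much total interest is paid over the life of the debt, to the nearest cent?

Monthly rate r = 12.2%/12 = 1.01667% = 0.0101667.
Payoff takes n = ⌈−ln(1 − rB₀/P)/ln(1+r)⌉ = ⌈15.759⌉ = 16 payments; the last is $68.50.
Total paid = 15·$90.18 + $68.50 = $1,421.20.
Total interest = total paid − principal = $1,421.20 − $1,307.00 = $114.20.

$114.20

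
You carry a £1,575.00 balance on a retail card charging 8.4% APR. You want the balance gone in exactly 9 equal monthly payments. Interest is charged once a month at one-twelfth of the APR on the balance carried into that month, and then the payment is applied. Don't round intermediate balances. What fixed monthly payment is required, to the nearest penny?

£181.18

Monthly rate r = 8.4%/12 = 0.7% = 0.007.
Level-payment amortization: P = B₀·r / (1 − (1+r)^(−n)) = 1575.00·0.007 / (1 − 1.007^(−9)).
Denominator 1 − (1+r)^(−9) = 0.0608504278.
P = 11.025 / 0.0608504278 ≈ 181.18.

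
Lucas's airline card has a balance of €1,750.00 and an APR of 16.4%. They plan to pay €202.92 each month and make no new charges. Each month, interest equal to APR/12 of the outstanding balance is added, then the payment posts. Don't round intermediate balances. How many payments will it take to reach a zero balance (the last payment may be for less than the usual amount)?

Monthly rate r = 16.4%/12 = 1.36667% = 0.0136667.
Recurrence: B ← B·(1+r) − €202.92.
Month 1: interest €23.92; balance after payment €1,571.00.
Month 2: interest €21.47; balance after payment €1,389.55.
Closed form: n = −ln(1 − rB₀/P)/ln(1+r) = −ln(0.88214)/ln(1.01367) ≈ 9.239, so the balance reaches zero during payment 10.

10 months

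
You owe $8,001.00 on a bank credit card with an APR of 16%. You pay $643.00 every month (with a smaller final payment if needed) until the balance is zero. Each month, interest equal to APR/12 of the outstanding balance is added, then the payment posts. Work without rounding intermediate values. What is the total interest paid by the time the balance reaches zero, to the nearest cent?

$806.77

Monthly rate r = 16%/12 = 1.33333% = 0.0133333.
Payoff takes n = ⌈−ln(1 − rB₀/P)/ln(1+r)⌉ = ⌈13.697⌉ = 14 payments; the last is $448.77.
Total paid = 13·$643.00 + $448.77 = $8,807.77.
Total interest = total paid − principal = $8,807.77 − $8,001.00 = $806.77.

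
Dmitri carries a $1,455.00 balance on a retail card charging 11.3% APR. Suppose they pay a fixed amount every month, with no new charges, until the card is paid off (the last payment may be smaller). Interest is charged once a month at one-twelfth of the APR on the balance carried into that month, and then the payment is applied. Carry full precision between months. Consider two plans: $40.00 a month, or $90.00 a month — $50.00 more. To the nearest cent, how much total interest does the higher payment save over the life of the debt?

Monthly rate r = 11.3%/12 = 0.941667% = 0.00941667.
At $40.00/mo: n = ⌈−ln(1 − rB₀/P)/ln(1+r)⌉ = 45 payments (last $29.75); total interest = total paid − $1,455.00 = $334.75.
At $90.00/mo: 18 payments (last $55.97); total interest $130.97.
Interest saved = $334.75 − $130.97 = $203.78.

$203.78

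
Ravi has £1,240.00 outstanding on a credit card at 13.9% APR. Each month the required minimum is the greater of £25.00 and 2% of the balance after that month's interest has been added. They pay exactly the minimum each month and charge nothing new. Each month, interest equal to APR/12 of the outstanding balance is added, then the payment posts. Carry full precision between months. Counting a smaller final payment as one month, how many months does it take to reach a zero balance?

Monthly rate r = 13.9%/12 = 1.15833% = 0.0115833.
While 2% of the post-interest balance exceeds £25.00, each month B ← (B·(1+r))·(1 − 0.02), i.e. B shrinks by the factor (1+r)·0.98 = 0.99135.
This holds for months 1–1. Entering month 2 the balance is £1,229.28; 2% of the post-interest balance is now below £25.00, so the flat £25.00 minimum applies from here.
From month 2 a fixed £25.00 at rate r clears £1,229.28 in 74 more payments. Total: 1 + 74 = 75 months.

75 months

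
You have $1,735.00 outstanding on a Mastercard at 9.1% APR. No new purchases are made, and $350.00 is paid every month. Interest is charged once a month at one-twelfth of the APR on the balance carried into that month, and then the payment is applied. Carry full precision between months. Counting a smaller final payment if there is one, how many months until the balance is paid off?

Monthly rate r = 9.1%/12 = 0.758333% = 0.00758333.
Recurrence: B ← B·(1+r) − $350.00.
Month 1: interest $13.16; balance after payment $1,398.16.
Month 2: interest $10.60; balance after payment $1,058.76.
Month 3: interest $8.03; balance after payment $716.79.
Month 4: interest $5.44; balance after payment $372.22.
Month 5: interest $2.82; balance after payment $25.05.
Month 6: interest $0.19; balance after payment $0.00.

6 payments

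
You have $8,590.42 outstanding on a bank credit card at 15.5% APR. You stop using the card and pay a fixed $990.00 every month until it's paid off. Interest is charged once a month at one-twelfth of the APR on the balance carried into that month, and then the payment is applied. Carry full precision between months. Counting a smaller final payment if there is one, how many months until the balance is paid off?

Monthly rate r = 15.5%/12 = 1.29167% = 0.0129167.
Recurrence: B ← B·(1+r) − $990.00.
Month 1: interest $110.96; balance after payment $7,711.38.
Month 2: interest $99.61; balance after payment $6,820.98.
Closed form: n = −ln(1 − rB₀/P)/ln(1+r) = −ln(0.88792)/ln(1.01292) ≈ 9.262, so the balance reaches zero during payment 10.

10 payments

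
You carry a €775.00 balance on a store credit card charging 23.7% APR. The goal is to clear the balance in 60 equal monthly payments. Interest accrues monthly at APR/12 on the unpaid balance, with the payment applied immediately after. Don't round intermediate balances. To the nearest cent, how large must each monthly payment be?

Monthly rate r = 23.7%/12 = 1.975% = 0.01975.
Level-payment amortization: P = B₀·r / (1 − (1+r)^(−n)) = 775.00·0.01975 / (1 − 1.01975^(−60)).
Denominator 1 − (1+r)^(−60) = 0.690701965.
P = 15.3063 / 0.690701965 ≈ 22.16.

€22.16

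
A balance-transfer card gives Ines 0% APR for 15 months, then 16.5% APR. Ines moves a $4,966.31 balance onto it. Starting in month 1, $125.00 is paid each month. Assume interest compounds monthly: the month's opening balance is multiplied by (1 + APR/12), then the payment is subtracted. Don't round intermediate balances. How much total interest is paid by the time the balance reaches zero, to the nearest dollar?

Promo months 1–15 at r₀ = 0%/12 = 0; months 16+ at r₁ = 16.5%/12 = 0.01375.
After month 15 (no interest yet): B = $4,966.31 − 15·$125.00 = $3,091.31.
Then at r₁ with $125.00/mo: n₂ = −ln(1 − r₁·B/P)/ln(1+r₁) ≈ 30.43 → 31 more payments.
Total paid = 45·$125.00 + $54.14 = $5,679.14; interest = $5,679.14 − $4,966.31 = $712.83.

$713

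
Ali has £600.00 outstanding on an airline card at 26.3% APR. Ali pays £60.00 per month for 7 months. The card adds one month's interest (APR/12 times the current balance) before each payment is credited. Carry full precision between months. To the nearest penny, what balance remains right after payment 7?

Monthly rate r = 26.3%/12 = 2.19167% = 0.0219167.
Each month: B ← B·(1+r) − £60.00.
Month 1: interest £13.15; balance after payment £553.15.
Month 2: interest £12.12; balance after payment £505.27.
Month 3: interest £11.07; balance after payment £456.35.
Month 4: interest £10.00; balance after payment £406.35.
Month 5: interest £8.91; balance after payment £355.25.
Month 6: interest £7.79; balance after payment £303.04.
Month 7: interest £6.64; balance after payment £249.68.

£249.68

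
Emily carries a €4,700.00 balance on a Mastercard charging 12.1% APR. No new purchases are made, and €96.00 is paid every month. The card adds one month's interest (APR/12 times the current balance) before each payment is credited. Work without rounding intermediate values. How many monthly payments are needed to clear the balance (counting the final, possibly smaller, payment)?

Monthly rate r = 12.1%/12 = 1.00833% = 0.0100833.
Recurrence: B ← B·(1+r) − €96.00.
Month 1: interest €47.39; balance after payment €4,651.39.
Month 2: interest €46.90; balance after payment €4,602.29.
Closed form: n = −ln(1 − rB₀/P)/ln(1+r) = −ln(0.50634)/ln(1.01008) ≈ 67.833, so the balance reaches zero during payment 68.

68 payments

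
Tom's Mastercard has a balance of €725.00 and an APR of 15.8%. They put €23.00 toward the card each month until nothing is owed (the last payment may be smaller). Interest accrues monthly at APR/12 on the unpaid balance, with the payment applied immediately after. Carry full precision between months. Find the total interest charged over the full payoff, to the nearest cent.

Monthly rate r = 15.8%/12 = 1.31667% = 0.0131667.
Payoff takes n = ⌈−ln(1 − rB₀/P)/ln(1+r)⌉ = ⌈40.992⌉ = 41 payments; the last is €22.82.
Total paid = 40·€23.00 + €22.82 = €942.82.
Total interest = total paid − principal = €942.82 − €725.00 = €217.82.

€217.82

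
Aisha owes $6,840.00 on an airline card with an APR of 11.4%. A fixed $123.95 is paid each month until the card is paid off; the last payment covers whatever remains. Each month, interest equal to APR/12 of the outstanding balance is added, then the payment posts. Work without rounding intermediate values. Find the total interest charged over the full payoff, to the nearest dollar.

Monthly rate r = 11.4%/12 = 0.95% = 0.0095.
Payoff takes n = ⌈−ln(1 − rB₀/P)/ln(1+r)⌉ = ⌈78.566⌉ = 79 payments; the last is $70.24.
Total paid = 78·$123.95 + $70.24 = $9,738.34.
Total interest = total paid − principal = $9,738.34 − $6,840.00 = $2,898.34.

$2,898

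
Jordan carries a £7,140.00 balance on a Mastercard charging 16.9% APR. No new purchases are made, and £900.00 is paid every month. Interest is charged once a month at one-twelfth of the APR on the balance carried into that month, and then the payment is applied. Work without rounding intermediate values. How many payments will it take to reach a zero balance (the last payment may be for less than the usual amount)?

9 months

Monthly rate r = 16.9%/12 = 1.40833% = 0.0140833.
Recurrence: B ← B·(1+r) − £900.00.
Month 1: interest £100.55; balance after payment £6,340.56.
Month 2: interest £89.30; balance after payment £5,529.85.
Closed form: n = −ln(1 − rB₀/P)/ln(1+r) = −ln(0.88827)/ln(1.01408) ≈ 8.472, so the balance reaches zero during payment 9.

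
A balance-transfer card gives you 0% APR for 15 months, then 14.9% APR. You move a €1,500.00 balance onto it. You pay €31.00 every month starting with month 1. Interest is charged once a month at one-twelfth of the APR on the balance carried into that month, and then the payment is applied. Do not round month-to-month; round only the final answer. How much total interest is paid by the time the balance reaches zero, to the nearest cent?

Promo months 1–15 at r₀ = 0%/12 = 0; months 16+ at r₁ = 14.9%/12 = 0.0124167.
After month 15 (no interest yet): B = €1,500.00 − 15·€31.00 = €1,035.00.
Then at r₁ with €31.00/mo: n₂ = −ln(1 − r₁·B/P)/ln(1+r₁) ≈ 43.39 → 44 more payments.
Total paid = 58·€31.00 + €11.99 = €1,809.99; interest = €1,809.99 − €1,500.00 = €309.99.

€309.99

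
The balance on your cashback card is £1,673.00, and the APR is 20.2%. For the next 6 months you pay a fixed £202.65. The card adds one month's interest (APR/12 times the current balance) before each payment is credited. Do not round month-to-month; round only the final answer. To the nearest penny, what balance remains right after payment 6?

Monthly rate r = 20.2%/12 = 1.68333% = 0.0168333.
Each month: B ← B·(1+r) − £202.65.
Month 1: interest £28.16; balance after payment £1,498.51.
Month 2: interest £25.22; balance after payment £1,321.09.
Month 3: interest £22.24; balance after payment £1,140.68.
Month 4: interest £19.20; balance after payment £957.23.
Month 5: interest £16.11; balance after payment £770.69.
Month 6: interest £12.97; balance after payment £581.01.

£581.01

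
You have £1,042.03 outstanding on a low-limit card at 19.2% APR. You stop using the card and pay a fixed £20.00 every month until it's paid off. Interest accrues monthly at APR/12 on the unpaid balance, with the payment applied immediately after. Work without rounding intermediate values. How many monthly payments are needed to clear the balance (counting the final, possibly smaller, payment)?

113 payments

Monthly rate r = 19.2%/12 = 1.6% = 0.016.
Recurrence: B ← B·(1+r) − £20.00.
Month 1: interest £16.67; balance after payment £1,038.70.
Month 2: interest £16.62; balance after payment £1,035.32.
Closed form: n = −ln(1 − rB₀/P)/ln(1+r) = −ln(0.16638)/ln(1.016) ≈ 112.988, so the balance reaches zero during payment 113.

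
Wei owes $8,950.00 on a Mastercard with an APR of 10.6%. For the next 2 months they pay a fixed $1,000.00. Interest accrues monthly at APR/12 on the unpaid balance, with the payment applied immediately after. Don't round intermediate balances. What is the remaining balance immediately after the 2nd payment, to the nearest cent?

Monthly rate r = 10.6%/12 = 0.883333% = 0.00883333.
Each month: B ← B·(1+r) − $1,000.00.
Month 1: interest $79.06; balance after payment $8,029.06.
Month 2: interest $70.92; balance after payment $7,099.98.

$7,099.98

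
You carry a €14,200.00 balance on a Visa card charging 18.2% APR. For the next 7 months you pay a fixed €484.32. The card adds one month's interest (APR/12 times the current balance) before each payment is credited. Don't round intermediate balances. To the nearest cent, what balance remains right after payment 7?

€12,229.47

Monthly rate r = 18.2%/12 = 1.51667% = 0.0151667.
Each month: B ← B·(1+r) − €484.32.
Month 1: interest €215.37; balance after payment €13,931.05.
Month 2: interest €211.29; balance after payment €13,658.01.
Month 3: interest €207.15; balance after payment €13,380.84.
Month 4: interest €202.94; balance after payment €13,099.46.
Month 5: interest €198.68; balance after payment €12,813.82.
Month 6: interest €194.34; balance after payment €12,523.84.
Month 7: interest €189.94; balance after payment €12,229.47.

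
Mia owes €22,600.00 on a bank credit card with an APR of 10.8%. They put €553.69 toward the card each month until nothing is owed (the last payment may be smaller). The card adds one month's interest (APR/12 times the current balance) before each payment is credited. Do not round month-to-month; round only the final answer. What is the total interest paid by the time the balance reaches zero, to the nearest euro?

€5,694

Monthly rate r = 10.8%/12 = 0.9% = 0.009.
Payoff takes n = ⌈−ln(1 − rB₀/P)/ln(1+r)⌉ = ⌈51.100⌉ = 52 payments; the last is €55.64.
Total paid = 51·€553.69 + €55.64 = €28,293.83.
Total interest = total paid − principal = €28,293.83 − €22,600.00 = €5,693.83.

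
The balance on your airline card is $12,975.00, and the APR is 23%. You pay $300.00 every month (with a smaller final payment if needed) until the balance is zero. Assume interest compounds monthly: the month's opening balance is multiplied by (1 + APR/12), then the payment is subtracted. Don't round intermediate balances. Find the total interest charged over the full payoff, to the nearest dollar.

Monthly rate r = 23%/12 = 1.91667% = 0.0191667.
Payoff takes n = ⌈−ln(1 − rB₀/P)/ln(1+r)⌉ = ⌈93.011⌉ = 94 payments; the last is $3.43.
Total paid = 93·$300.00 + $3.43 = $27,903.43.
Total interest = total paid − principal = $27,903.43 − $12,975.00 = $14,928.43.

$14,928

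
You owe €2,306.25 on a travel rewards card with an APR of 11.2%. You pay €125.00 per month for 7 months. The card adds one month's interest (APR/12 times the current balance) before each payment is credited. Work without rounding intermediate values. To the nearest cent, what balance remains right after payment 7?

€1,561.33

Monthly rate r = 11.2%/12 = 0.933333% = 0.00933333.
Each month: B ← B·(1+r) − €125.00.
Month 1: interest €21.52; balance after payment €2,202.78.
Month 2: interest €20.56; balance after payment €2,098.33.
Month 3: interest €19.58; balance after payment €1,992.92.
Month 4: interest €18.60; balance after payment €1,886.52.
Month 5: interest €17.61; balance after payment €1,779.13.
Month 6: interest €16.61; balance after payment €1,670.73.
Month 7: interest €15.59; balance after payment €1,561.33.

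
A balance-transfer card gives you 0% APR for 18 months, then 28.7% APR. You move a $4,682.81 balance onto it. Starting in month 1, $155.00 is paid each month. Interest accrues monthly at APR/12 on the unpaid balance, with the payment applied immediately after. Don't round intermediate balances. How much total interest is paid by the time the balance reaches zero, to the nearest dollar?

Promo months 1–18 at r₀ = 0%/12 = 0; months 19+ at r₁ = 28.7%/12 = 0.0239167.
After month 18 (no interest yet): B = $4,682.81 − 18·$155.00 = $1,892.81.
Then at r₁ with $155.00/mo: n₂ = −ln(1 − r₁·B/P)/ln(1+r₁) ≈ 14.61 → 15 more payments.
Total paid = 32·$155.00 + $95.58 = $5,055.58; interest = $5,055.58 − $4,682.81 = $372.77.

$373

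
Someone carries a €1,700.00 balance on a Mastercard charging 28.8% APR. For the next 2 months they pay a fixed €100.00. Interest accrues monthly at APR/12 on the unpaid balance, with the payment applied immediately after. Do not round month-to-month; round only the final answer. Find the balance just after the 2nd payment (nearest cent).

€1,580.18

Monthly rate r = 28.8%/12 = 2.4% = 0.024.
Each month: B ← B·(1+r) − €100.00.
Month 1: interest €40.80; balance after payment €1,640.80.
Month 2: interest €39.38; balance after payment €1,580.18.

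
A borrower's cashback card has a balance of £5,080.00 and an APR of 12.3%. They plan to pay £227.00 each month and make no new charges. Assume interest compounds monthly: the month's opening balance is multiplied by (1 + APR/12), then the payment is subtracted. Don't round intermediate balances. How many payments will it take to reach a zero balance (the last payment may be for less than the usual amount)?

26 payments

Monthly rate r = 12.3%/12 = 1.025% = 0.01025.
Recurrence: B ← B·(1+r) − £227.00.
Month 1: interest £52.07; balance after payment £4,905.07.
Month 2: interest £50.28; balance after payment £4,728.35.
Closed form: n = −ln(1 − rB₀/P)/ln(1+r) = −ln(0.77062)/ln(1.01025) ≈ 25.551, so the balance reaches zero during payment 26.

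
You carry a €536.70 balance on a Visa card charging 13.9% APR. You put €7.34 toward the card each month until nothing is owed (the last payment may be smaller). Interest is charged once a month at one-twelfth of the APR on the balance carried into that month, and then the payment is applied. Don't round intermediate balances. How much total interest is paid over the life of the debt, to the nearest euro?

€660

Monthly rate r = 13.9%/12 = 1.15833% = 0.0115833.
Payoff takes n = ⌈−ln(1 − rB₀/P)/ln(1+r)⌉ = ⌈162.992⌉ = 163 payments; the last is €7.28.
Total paid = 162·€7.34 + €7.28 = €1,196.36.
Total interest = total paid − principal = €1,196.36 − €536.70 = €659.66.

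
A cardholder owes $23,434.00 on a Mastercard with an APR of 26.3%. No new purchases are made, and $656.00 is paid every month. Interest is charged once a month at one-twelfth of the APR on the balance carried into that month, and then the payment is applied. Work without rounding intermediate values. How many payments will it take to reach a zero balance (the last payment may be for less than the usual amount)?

Monthly rate r = 26.3%/12 = 2.19167% = 0.0219167.
Recurrence: B ← B·(1+r) − $656.00.
Month 1: interest $513.60; balance after payment $23,291.60.
Month 2: interest $510.47; balance after payment $23,146.07.
Closed form: n = −ln(1 − rB₀/P)/ln(1+r) = −ln(0.21708)/ln(1.02192) ≈ 70.456, so the balance reaches zero during payment 71.

71 months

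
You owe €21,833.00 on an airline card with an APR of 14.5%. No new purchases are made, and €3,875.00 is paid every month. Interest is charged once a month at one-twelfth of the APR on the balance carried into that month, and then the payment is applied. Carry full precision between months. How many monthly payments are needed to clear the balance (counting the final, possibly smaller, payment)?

Monthly rate r = 14.5%/12 = 1.20833% = 0.0120833.
Recurrence: B ← B·(1+r) − €3,875.00.
Month 1: interest €263.82; balance after payment €18,221.82.
Month 2: interest €220.18; balance after payment €14,567.00.
Month 3: interest €176.02; balance after payment €10,868.01.
Month 4: interest €131.32; balance after payment €7,124.34.
Month 5: interest €86.09; balance after payment €3,335.42.
Month 6: interest €40.30; balance after payment €0.00.

6 months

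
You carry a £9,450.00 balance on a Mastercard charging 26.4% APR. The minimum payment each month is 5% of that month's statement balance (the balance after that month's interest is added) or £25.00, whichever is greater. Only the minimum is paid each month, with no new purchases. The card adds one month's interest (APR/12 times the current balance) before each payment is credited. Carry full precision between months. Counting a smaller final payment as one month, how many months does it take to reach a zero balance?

127 months

Monthly rate r = 26.4%/12 = 2.2% = 0.022.
While 5% of the post-interest balance exceeds £25.00, each month B ← (B·(1+r))·(1 − 0.05), i.e. B shrinks by the factor (1+r)·0.95 = 0.9709.
This holds for months 1–101. Entering month 102 the balance is £478.69; 5% of the post-interest balance is now below £25.00, so the flat £25.00 minimum applies from here.
From month 102 a fixed £25.00 at rate r clears £478.69 in 26 more payments. Total: 101 + 26 = 127 months.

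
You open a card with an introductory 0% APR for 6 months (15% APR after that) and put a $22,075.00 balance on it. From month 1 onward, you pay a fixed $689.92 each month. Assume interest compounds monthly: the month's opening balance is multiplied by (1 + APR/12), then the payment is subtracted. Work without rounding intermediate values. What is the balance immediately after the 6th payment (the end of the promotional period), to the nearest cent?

Promo months 1–6 at r₀ = 0%/12 = 0; months 7+ at r₁ = 15%/12 = 0.0125.
After month 6 (no interest yet): B = $22,075.00 − 6·$689.92 = $17,935.48.

$17,935.48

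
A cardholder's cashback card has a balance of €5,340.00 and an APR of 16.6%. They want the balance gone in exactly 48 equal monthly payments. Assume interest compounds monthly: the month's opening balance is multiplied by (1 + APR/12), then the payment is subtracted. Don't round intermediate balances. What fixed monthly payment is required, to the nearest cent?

Monthly rate r = 16.6%/12 = 1.38333% = 0.0138333.
Level-payment amortization: P = B₀·r / (1 − (1+r)^(−n)) = 5340.00·0.0138333 / (1 − 1.01383^(−48)).
Denominator 1 − (1+r)^(−48) = 0.482863933.
P = 73.87 / 0.482863933 ≈ 152.98.

€152.98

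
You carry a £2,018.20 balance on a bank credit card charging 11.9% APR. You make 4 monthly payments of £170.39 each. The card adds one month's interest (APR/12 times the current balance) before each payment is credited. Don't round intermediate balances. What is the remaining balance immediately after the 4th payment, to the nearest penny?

Monthly rate r = 11.9%/12 = 0.991667% = 0.00991667.
Each month: B ← B·(1+r) − £170.39.
Month 1: interest £20.01; balance after payment £1,867.82.
Month 2: interest £18.52; balance after payment £1,715.96.
Month 3: interest £17.02; balance after payment £1,562.58.
Month 4: interest £15.50; balance after payment £1,407.69.

£1,407.69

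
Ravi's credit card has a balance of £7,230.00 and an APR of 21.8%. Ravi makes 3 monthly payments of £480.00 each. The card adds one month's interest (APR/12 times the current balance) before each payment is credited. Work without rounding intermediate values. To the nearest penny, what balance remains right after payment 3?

Monthly rate r = 21.8%/12 = 1.81667% = 0.0181667.
Each month: B ← B·(1+r) − £480.00.
Month 1: interest £131.34; balance after payment £6,881.35.
Month 2: interest £125.01; balance after payment £6,526.36.
Month 3: interest £118.56; balance after payment £6,164.92.

£6,164.92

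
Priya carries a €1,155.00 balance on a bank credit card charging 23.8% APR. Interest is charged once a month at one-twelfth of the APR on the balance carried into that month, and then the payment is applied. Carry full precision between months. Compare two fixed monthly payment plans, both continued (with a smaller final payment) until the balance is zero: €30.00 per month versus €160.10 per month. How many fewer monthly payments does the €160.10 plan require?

66 fewer payments

Monthly rate r = 23.8%/12 = 1.98333% = 0.0198333.
At €30.00/mo: n = ⌈−ln(1 − rB₀/P)/ln(1+r)⌉ = 74 payments (last €13.05); total interest = total paid − €1,155.00 = €1,048.05.
At €160.10/mo: 8 payments (last €138.27); total interest €103.97.
Payments saved = 74 − 8 = 66.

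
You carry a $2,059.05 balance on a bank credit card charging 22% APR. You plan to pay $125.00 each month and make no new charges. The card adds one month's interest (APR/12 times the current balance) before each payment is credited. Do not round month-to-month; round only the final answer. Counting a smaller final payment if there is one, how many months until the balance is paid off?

Monthly rate r = 22%/12 = 1.83333% = 0.0183333.
Recurrence: B ← B·(1+r) − $125.00.
Month 1: interest $37.75; balance after payment $1,971.80.
Month 2: interest $36.15; balance after payment $1,882.95.
Closed form: n = −ln(1 − rB₀/P)/ln(1+r) = −ln(0.69801)/ln(1.01833) ≈ 19.790, so the balance reaches zero during payment 20.

20 months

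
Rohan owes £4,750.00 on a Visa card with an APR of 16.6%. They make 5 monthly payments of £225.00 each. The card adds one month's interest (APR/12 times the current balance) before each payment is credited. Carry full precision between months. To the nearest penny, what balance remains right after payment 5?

Monthly rate r = 16.6%/12 = 1.38333% = 0.0138333.
Each month: B ← B·(1+r) − £225.00.
Month 1: interest £65.71; balance after payment £4,590.71.
Month 2: interest £63.50; balance after payment £4,429.21.
Month 3: interest £61.27; balance after payment £4,265.48.
Month 4: interest £59.01; balance after payment £4,099.49.
Month 5: interest £56.71; balance after payment £3,931.20.

£3,931.20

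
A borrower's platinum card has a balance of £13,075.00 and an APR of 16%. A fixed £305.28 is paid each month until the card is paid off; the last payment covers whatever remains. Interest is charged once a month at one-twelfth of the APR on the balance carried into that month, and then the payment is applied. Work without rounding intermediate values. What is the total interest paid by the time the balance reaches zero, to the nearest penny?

£6,434.16

Monthly rate r = 16%/12 = 1.33333% = 0.0133333.
Payoff takes n = ⌈−ln(1 − rB₀/P)/ln(1+r)⌉ = ⌈63.905⌉ = 64 payments; the last is £276.52.
Total paid = 63·£305.28 + £276.52 = £19,509.16.
Total interest = total paid − principal = £19,509.16 − £13,075.00 = £6,434.16.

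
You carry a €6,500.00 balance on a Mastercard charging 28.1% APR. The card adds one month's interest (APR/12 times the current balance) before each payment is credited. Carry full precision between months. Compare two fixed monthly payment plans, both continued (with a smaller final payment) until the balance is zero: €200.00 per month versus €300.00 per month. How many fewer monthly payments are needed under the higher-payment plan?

31 fewer payments

Monthly rate r = 28.1%/12 = 2.34167% = 0.0234167.
At €200.00/mo: n = ⌈−ln(1 − rB₀/P)/ln(1+r)⌉ = 62 payments (last €168.94); total interest = total paid − €6,500.00 = €5,868.94.
At €300.00/mo: 31 payments (last €176.82); total interest €2,676.82.
Payments saved = 62 − 31 = 31.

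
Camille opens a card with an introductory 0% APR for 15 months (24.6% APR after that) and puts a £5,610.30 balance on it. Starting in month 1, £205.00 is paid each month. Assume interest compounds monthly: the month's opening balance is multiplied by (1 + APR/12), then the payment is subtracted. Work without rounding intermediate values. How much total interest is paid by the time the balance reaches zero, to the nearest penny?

£419.07

Promo months 1–15 at r₀ = 0%/12 = 0; months 16+ at r₁ = 24.6%/12 = 0.0205.
After month 15 (no interest yet): B = £5,610.30 − 15·£205.00 = £2,535.30.
Then at r₁ with £205.00/mo: n₂ = −ln(1 − r₁·B/P)/ln(1+r₁) ≈ 14.41 → 15 more payments.
Total paid = 29·£205.00 + £84.37 = £6,029.37; interest = £6,029.37 − £5,610.30 = £419.07.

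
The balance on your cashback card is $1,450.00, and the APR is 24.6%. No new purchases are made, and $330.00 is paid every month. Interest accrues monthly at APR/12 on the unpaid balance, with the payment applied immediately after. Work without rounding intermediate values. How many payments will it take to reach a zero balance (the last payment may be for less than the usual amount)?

5 payments

Monthly rate r = 24.6%/12 = 2.05% = 0.0205.
Recurrence: B ← B·(1+r) − $330.00.
Month 1: interest $29.73; balance after payment $1,149.72.
Month 2: interest $23.57; balance after payment $843.29.
Month 3: interest $17.29; balance after payment $530.58.
Month 4: interest $10.88; balance after payment $211.46.
Month 5: interest $4.33; balance after payment $0.00.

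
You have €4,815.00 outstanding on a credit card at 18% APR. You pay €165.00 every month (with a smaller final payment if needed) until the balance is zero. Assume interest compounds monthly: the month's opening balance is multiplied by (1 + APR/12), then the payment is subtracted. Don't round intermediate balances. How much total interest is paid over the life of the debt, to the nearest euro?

€1,566

Monthly rate r = 18%/12 = 1.5% = 0.015.
Payoff takes n = ⌈−ln(1 − rB₀/P)/ln(1+r)⌉ = ⌈38.672⌉ = 39 payments; the last is €111.10.
Total paid = 38·€165.00 + €111.10 = €6,381.10.
Total interest = total paid − principal = €6,381.10 − €4,815.00 = €1,566.10.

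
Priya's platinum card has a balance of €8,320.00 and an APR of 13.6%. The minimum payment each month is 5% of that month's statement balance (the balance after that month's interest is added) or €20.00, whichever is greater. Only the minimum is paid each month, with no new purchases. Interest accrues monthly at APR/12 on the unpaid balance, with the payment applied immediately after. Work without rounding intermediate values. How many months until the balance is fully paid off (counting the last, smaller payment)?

99 months

Monthly rate r = 13.6%/12 = 1.13333% = 0.0113333.
While 5% of the post-interest balance exceeds €20.00, each month B ← (B·(1+r))·(1 − 0.05), i.e. B shrinks by the factor (1+r)·0.95 = 0.96077.
This holds for months 1–77. Entering month 78 the balance is €381.68; 5% of the post-interest balance is now below €20.00, so the flat €20.00 minimum applies from here.
From month 78 a fixed €20.00 at rate r clears €381.68 in 22 more payments. Total: 77 + 22 = 99 months.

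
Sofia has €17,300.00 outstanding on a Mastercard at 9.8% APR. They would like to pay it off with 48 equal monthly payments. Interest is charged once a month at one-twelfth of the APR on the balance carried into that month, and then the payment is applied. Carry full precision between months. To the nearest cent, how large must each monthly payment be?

€437.11

Monthly rate r = 9.8%/12 = 0.816667% = 0.00816667.
Level-payment amortization: P = B₀·r / (1 − (1+r)^(−n)) = 17300.00·0.00816667 / (1 − 1.00817^(−48)).
Denominator 1 − (1+r)^(−48) = 0.323219305.
P = 141.283 / 0.323219305 ≈ 437.11.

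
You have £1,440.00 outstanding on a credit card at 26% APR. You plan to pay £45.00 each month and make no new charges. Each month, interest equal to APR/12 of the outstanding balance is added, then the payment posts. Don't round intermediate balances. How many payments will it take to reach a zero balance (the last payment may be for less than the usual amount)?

Monthly rate r = 26%/12 = 2.16667% = 0.0216667.
Recurrence: B ← B·(1+r) − £45.00.
Month 1: interest £31.20; balance after payment £1,426.20.
Month 2: interest £30.90; balance after payment £1,412.10.
Closed form: n = −ln(1 − rB₀/P)/ln(1+r) = −ln(0.30667)/ln(1.02167) ≈ 55.142, so the balance reaches zero during payment 56.

56 months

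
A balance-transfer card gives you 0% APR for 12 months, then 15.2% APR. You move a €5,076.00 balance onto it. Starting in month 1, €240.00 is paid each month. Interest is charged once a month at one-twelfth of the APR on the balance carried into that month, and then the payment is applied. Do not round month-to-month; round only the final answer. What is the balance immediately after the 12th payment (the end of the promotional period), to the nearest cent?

Promo months 1–12 at r₀ = 0%/12 = 0; months 13+ at r₁ = 15.2%/12 = 0.0126667.
After month 12 (no interest yet): B = €5,076.00 − 12·€240.00 = €2,196.00.

€2,196.00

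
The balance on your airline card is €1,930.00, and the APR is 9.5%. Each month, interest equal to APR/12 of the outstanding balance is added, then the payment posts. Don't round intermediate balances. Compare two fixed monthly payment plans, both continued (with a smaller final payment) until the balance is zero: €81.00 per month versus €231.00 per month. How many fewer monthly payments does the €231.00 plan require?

18 fewer payments

Monthly rate r = 9.5%/12 = 0.791667% = 0.00791667.
At €81.00/mo: n = ⌈−ln(1 − rB₀/P)/ln(1+r)⌉ = 27 payments (last €41.27); total interest = total paid − €1,930.00 = €217.27.
At €231.00/mo: 9 payments (last €156.88); total interest €74.88.
Payments saved = 27 − 9 = 18.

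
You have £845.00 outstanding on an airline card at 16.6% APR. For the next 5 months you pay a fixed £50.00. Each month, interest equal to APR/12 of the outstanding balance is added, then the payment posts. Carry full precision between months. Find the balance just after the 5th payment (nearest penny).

£648.07

Monthly rate r = 16.6%/12 = 1.38333% = 0.0138333.
Each month: B ← B·(1+r) − £50.00.
Month 1: interest £11.69; balance after payment £806.69.
Month 2: interest £11.16; balance after payment £767.85.
Month 3: interest £10.62; balance after payment £728.47.
Month 4: interest £10.08; balance after payment £688.55.
Month 5: interest £9.52; balance after payment £648.07.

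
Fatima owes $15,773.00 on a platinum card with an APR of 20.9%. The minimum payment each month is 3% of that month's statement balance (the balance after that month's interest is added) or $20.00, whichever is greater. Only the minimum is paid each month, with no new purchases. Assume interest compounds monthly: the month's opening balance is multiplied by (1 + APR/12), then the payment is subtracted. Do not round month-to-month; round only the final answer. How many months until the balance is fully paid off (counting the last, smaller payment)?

Monthly rate r = 20.9%/12 = 1.74167% = 0.0174167.
While 3% of the post-interest balance exceeds $20.00, each month B ← (B·(1+r))·(1 − 0.03), i.e. B shrinks by the factor (1+r)·0.97 = 0.98689.
This holds for months 1–242. Entering month 243 the balance is $647.73; 3% of the post-interest balance is now below $20.00, so the flat $20.00 minimum applies from here.
From month 243 a fixed $20.00 at rate r clears $647.73 in 49 more payments. Total: 242 + 49 = 291 months.

291 months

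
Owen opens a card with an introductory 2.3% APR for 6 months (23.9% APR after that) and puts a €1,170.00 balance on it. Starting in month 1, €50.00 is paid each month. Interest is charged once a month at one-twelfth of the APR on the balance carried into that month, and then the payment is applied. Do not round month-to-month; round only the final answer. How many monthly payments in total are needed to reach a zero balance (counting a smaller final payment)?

Promo months 1–6 at r₀ = 2.3%/12 = 0.00191667; months 7+ at r₁ = 23.9%/12 = 0.0199167.
After month 6: iterate B ← B·(1+r₀) − €50.00 for 6 months → €882.08.
Then at r₁ with €50.00/mo: n₂ = −ln(1 − r₁·B/P)/ln(1+r₁) ≈ 21.95 → 22 more payments.

28 payments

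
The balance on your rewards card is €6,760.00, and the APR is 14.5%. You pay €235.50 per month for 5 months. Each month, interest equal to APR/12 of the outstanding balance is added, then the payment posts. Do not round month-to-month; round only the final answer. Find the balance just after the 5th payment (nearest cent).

€5,972.10

Monthly rate r = 14.5%/12 = 1.20833% = 0.0120833.
Each month: B ← B·(1+r) − €235.50.
Month 1: interest €81.68; balance after payment €6,606.18.
Month 2: interest €79.82; balance after payment €6,450.51.
Month 3: interest €77.94; balance after payment €6,292.95.
Month 4: interest €76.04; balance after payment €6,133.49.
Month 5: interest €74.11; balance after payment €5,972.10.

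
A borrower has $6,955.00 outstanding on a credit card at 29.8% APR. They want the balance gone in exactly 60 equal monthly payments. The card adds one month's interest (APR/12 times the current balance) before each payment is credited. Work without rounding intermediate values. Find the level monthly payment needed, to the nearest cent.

$224.16

Monthly rate r = 29.8%/12 = 2.48333% = 0.0248333.
Level-payment amortization: P = B₀·r / (1 − (1+r)^(−n)) = 6955.00·0.0248333 / (1 − 1.02483^(−60)).
Denominator 1 − (1+r)^(−60) = 0.770487977.
P = 172.716 / 0.770487977 ≈ 224.16.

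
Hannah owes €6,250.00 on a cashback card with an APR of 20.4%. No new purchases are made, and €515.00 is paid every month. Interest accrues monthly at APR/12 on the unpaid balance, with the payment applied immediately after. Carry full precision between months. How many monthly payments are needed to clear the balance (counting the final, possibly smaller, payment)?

Monthly rate r = 20.4%/12 = 1.7% = 0.017.
Recurrence: B ← B·(1+r) − €515.00.
Month 1: interest €106.25; balance after payment €5,841.25.
Month 2: interest €99.30; balance after payment €5,425.55.
Closed form: n = −ln(1 − rB₀/P)/ln(1+r) = −ln(0.79369)/ln(1.017) ≈ 13.707, so the balance reaches zero during payment 14.

14 months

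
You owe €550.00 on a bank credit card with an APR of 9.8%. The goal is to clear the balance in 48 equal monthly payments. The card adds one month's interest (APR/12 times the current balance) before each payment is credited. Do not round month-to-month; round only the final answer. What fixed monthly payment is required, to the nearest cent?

Monthly rate r = 9.8%/12 = 0.816667% = 0.00816667.
Level-payment amortization: P = B₀·r / (1 − (1+r)^(−n)) = 550.00·0.00816667 / (1 − 1.00817^(−48)).
Denominator 1 − (1+r)^(−48) = 0.323219305.
P = 4.49167 / 0.323219305 ≈ 13.90.

€13.90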